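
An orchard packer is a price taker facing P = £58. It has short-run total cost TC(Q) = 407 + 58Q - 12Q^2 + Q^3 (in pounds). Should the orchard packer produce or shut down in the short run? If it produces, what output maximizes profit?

From TC, MC = TC'(Q) = 58 - 24Q + 3Q^2 and AVC = VC/Q = 58 - 12Q + Q^2.
AVC hits its minimum where MC = AVC, at Q = 6, giving min AVC = 58 - 12·6 + 6^2 = £22.
Since P = £58 ≥ min AVC = £22, price covers variable cost and the firm should produce.
Set P = MC: 58 = 58 - 24Q + 3Q^2 → -24Q + 3Q^2 = 0. The roots are Q = 0 and Q = 8; the profit-maximizing output is on the rising part of MC, so Q* = 8.
Check: AVC at Q = 8 is £26 ≤ P, so revenue covers variable cost.
Profit = P·Q − TC = 58·8 − 615 = -£151, a loss, but smaller than the £407 fixed cost the firm would lose by shutting down.

Produce at Q = 8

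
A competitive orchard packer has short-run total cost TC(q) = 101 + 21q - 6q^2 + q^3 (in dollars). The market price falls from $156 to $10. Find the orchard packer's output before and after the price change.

Output falls from 9 to 0 (the firm shuts down)

MC = 21 - 12q + 3q^2; the shutdown threshold is min AVC = $12 (at q = 3).
At P = $156 ≥ min AVC, set P = MC on the rising branch: q = 9.
At P = $10 < min AVC = $12, price no longer covers variable cost at any output, so the firm shuts down: q = 0.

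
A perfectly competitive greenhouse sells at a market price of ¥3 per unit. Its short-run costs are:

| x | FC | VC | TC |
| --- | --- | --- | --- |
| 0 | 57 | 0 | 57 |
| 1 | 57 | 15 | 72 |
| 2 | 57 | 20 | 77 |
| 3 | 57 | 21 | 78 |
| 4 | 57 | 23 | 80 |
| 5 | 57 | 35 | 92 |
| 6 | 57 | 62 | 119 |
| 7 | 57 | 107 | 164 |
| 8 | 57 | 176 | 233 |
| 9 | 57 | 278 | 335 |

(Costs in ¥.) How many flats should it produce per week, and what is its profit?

x = 0 (shut down); profit = -¥57

Tabulate TR − TC: x=0: -57; x=1: -69; x=2: -71; x=3: -69; x=4: -68; x=5: -77; x=6: -101; x=7: -143; x=8: -209; x=9: -308.
Profit is highest at x = 0. Equivalently, the lowest AVC in the table is 23/4 ≈ ¥5.75 at x = 4, and P = ¥3 falls below it — price never covers variable cost, so the firm shuts down and loses only its fixed cost.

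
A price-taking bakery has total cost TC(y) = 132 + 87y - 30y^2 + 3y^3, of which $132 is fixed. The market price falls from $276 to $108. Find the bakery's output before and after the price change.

AVC = 87 - 30y + 3y^2, minimized at y = 5 where min AVC = $12. MC = 87 - 60y + 9y^2.
With P = $276 above the shutdown price, P = MC gives y = 9.
At P = $108 ≥ min AVC, set P = MC: y = 7. The firm stays open but cuts output.

Output falls from 9 to 7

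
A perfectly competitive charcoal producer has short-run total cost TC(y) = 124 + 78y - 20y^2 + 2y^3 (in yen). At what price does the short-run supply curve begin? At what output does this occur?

¥28 per unit, at y = 5

The firm shuts down when price falls below the minimum of average variable cost. AVC = VC/y = 78 - 20y + 2y^2.
At the minimum of AVC, MC = AVC. MC = 78 - 40y + 6y^2; setting MC = AVC gives 4y^2 - 20y = 0, so y = 5. min AVC = 28.
So the shutdown price is ¥28.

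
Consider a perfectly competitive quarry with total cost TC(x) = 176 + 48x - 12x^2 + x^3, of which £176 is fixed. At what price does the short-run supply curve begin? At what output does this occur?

The firm shuts down when price falls below the minimum of average variable cost. AVC = VC/x = 48 - 12x + x^2.
dAVC/dx = -12 + 2x = 0 gives x = 6. min AVC = 48 - 12·6 + 6^2 = 12.
For P < £12 the firm produces nothing.

£12 per unit, at x = 6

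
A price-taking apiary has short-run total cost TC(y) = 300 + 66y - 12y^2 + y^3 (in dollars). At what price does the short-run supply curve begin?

The shutdown price is the minimum of AVC. VC = 66y - 12y^2 + y^3, so AVC = 66 - 12y + y^2.
At the minimum of AVC, MC = AVC. MC = 66 - 24y + 3y^2; setting MC = AVC gives 2y^2 - 12y = 0, so y = 6. min AVC = 30.
The firm shuts down for any P below $30.

$30 per unit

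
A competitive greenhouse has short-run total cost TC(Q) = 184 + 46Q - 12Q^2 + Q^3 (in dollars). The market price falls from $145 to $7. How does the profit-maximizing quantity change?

Output falls from 11 to 0 (the firm shuts down)

MC = 46 - 24Q + 3Q^2; the shutdown threshold is min AVC = $10 (at Q = 6).
At P = $145 ≥ min AVC, set P = MC on the rising branch: Q = 11.
At P = $7 < min AVC = $10, price no longer covers variable cost at any output, so the firm shuts down: Q = 0.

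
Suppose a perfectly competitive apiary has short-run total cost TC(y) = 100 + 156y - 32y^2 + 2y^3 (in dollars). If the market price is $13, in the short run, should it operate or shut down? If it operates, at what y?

From TC, MC = TC'(y) = 156 - 64y + 6y^2 and AVC = VC/y = 156 - 32y + 2y^2.
The AVC parabola has its vertex at y = 32/4 = 8, where AVC = 156 - 32·8 + 2·8^2 = $28.
Since P = $13 < min AVC = $28, price fails to cover variable cost at any output.
The firm minimizes its loss by shutting down and losing only its fixed cost of $100.

Shut down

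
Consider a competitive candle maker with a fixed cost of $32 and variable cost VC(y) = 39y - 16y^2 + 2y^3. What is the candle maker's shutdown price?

The firm shuts down when price falls below the minimum of average variable cost. AVC = VC/y = 39 - 16y + 2y^2.
At the minimum of AVC, MC = AVC. MC = 39 - 32y + 6y^2; setting MC = AVC gives 4y^2 - 16y = 0, so y = 4. min AVC = 7.
For P < $7 the firm produces nothing.

$7 per unit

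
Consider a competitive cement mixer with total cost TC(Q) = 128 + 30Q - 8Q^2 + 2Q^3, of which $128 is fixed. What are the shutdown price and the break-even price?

Shutdown price = $22; break-even price = $62

AVC = 30 - 8Q + 2Q^2; minimized at Q = 2, giving min AVC = $22. That is the shutdown price.
ATC = 128/Q + 30 - 8Q + 2Q^2. Setting dATC/dQ = −128/Q^2 − 8 + 4Q = 0 gives Q = 4 (since 4·4^3 − 8·4^2 = 128).
min ATC = 128/4 + 30 − 8·4 + 2·4^2 = $62. That is the break-even price.
Between these two prices the firm operates at a loss; above $62 it earns a profit.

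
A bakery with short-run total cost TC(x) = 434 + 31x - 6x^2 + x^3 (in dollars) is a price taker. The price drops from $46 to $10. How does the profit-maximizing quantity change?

Output falls from 5 to 0 (the firm shuts down)

MC = 31 - 12x + 3x^2; the shutdown threshold is min AVC = $22 (at x = 3).
With P = $46 above the shutdown price, P = MC gives x = 5.
At P = $10 < min AVC = $22, price no longer covers variable cost at any output, so the firm shuts down: x = 0.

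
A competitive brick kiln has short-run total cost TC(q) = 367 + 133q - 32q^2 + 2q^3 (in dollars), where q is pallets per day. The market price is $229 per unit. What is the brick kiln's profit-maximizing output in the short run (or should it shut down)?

Produce at q = 12

Variable cost is VC = 133q - 32q^2 + 2q^3, so AVC = VC/q = 133 - 32q + 2q^2 and MC = dTC/dq = 133 - 64q + 6q^2.
AVC is minimized where dAVC/dq = -32 + 4q = 0, at q = 8; min AVC = 133 - 32·8 + 2·8^2 = $5.
Because $229 ≥ $5, revenue can cover variable cost; the firm operates.
P = MC gives -96 - 64q + 6q^2 = 0, with roots -4/3 and 12. Take the larger (rising MC): q* = 12.
Check: AVC at q = 12 is $37 ≤ P, so revenue covers variable cost.
Profit = P·q − TC = 229·12 − 811 = $1937.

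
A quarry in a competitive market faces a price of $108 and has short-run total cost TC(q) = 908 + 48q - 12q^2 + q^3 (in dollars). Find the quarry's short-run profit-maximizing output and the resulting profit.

AVC = 48 - 12q + q^2 has its minimum $12 at q = 6; price $108 clears that bar, so the firm operates.
MC = 48 - 24q + 3q^2. Setting P = MC and taking the root on the rising branch gives q* = 10.
TR = 108·10 = 1080. TC = 908 + 280 = 1188. Profit = 1080 − 1188 = -$108.
By producing, the firm covers all variable cost plus $800 of fixed cost; shutting down would lose the full $908.

Profit = -$108 at q = 10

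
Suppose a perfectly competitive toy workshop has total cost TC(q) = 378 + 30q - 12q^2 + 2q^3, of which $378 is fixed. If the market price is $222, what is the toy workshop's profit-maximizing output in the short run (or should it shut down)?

Produce at q = 8

From TC, MC = TC'(q) = 30 - 24q + 6q^2 and AVC = VC/q = 30 - 12q + 2q^2.
AVC is minimized where dAVC/dq = -12 + 4q = 0, at q = 3; min AVC = 30 - 12·3 + 2·3^2 = $12.
Because $222 ≥ $12, revenue can cover variable cost; the firm operates.
P = MC gives -192 - 24q + 6q^2 = 0, with roots -4 and 8. Take the larger (rising MC): q* = 8.
Check: AVC at q = 8 is $62 ≤ P, so revenue covers variable cost.
Profit = P·q − TC = 222·8 − 874 = $902.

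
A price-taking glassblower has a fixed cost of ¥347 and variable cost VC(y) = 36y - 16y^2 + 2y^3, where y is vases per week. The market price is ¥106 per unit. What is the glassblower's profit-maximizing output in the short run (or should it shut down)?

Strip out fixed cost: VC = 36y - 16y^2 + 2y^3. Then AVC = 36 - 16y + 2y^2 and MC = 36 - 32y + 6y^2.
AVC hits its minimum where MC = AVC, at y = 4, giving min AVC = 36 - 16·4 + 2·4^2 = ¥4.
Since P = ¥106 ≥ min AVC = ¥4, price covers variable cost and the firm should produce.
P = MC gives -70 - 32y + 6y^2 = 0, with roots -5/3 and 7. Take the larger (rising MC): y* = 7.
Check: AVC at y = 7 is ¥22 ≤ P, so revenue covers variable cost.
Profit = P·y − TC = 106·7 − 501 = ¥241.

Produce at y = 7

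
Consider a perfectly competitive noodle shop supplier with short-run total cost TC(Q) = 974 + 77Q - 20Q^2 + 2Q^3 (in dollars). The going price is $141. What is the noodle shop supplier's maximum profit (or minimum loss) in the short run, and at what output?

Profit = -$206 at Q = 8

AVC = 77 - 20Q + 2Q^2; min AVC = $27 at Q = 5. Since P = $141 ≥ min AVC, the firm produces.
MC = 77 - 40Q + 6Q^2. Setting P = MC and taking the root on the rising branch gives Q* = 8.
TR = 141·8 = 1128. TC = 974 + 360 = 1334. Profit = 1128 − 1334 = -$206.
Shutting down would mean losing the fixed cost of $974, so operating at a loss of $206 is better by $768.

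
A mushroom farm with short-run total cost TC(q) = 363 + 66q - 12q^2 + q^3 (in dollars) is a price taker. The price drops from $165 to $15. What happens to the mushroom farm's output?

Output falls from 11 to 0 (the firm shuts down)

AVC = 66 - 12q + q^2, minimized at q = 6 where min AVC = $30. MC = 66 - 24q + 3q^2.
At P = $165 ≥ min AVC, set P = MC on the rising branch: q = 11.
At P = $15 < min AVC = $30, price no longer covers variable cost at any output, so the firm shuts down: q = 0.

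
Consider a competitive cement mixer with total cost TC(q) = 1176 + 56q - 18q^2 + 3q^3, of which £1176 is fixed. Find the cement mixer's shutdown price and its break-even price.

AVC = 56 - 18q + 3q^2; minimized at q = 3, giving min AVC = £29. That is the shutdown price.
ATC = 1176/q + 56 - 18q + 3q^2. Setting dATC/dq = −1176/q^2 − 18 + 6q = 0 gives q = 7 (since 6·7^3 − 18·7^2 = 1176).
min ATC = 1176/7 + 56 − 18·7 + 3·7^2 = £245. That is the break-even price.
Between these two prices the firm operates at a loss; above £245 it earns a profit.

Shutdown price = £29; break-even price = £245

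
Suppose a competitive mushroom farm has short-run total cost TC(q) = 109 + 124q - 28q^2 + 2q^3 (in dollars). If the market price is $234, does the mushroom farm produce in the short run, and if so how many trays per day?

Produce at q = 11

From TC, MC = TC'(q) = 124 - 56q + 6q^2 and AVC = VC/q = 124 - 28q + 2q^2.
AVC hits its minimum where MC = AVC, at q = 7, giving min AVC = 124 - 28·7 + 2·7^2 = $26.
Because $234 ≥ $26, revenue can cover variable cost; the firm operates.
Set P = MC: 234 = 124 - 56q + 6q^2 → -110 - 56q + 6q^2 = 0. The roots are q = -5/3 and q = 11; the profit-maximizing output is on the rising part of MC, so q* = 11.
Check: AVC at q = 11 is $58 ≤ P, so revenue covers variable cost.
Profit = P·q − TC = 234·11 − 747 = $1827.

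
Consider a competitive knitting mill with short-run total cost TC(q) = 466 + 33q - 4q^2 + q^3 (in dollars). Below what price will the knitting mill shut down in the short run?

The shutdown price is the minimum of AVC. VC = 33q - 4q^2 + q^3, so AVC = 33 - 4q + q^2.
At the minimum of AVC, MC = AVC. MC = 33 - 8q + 3q^2; setting MC = AVC gives 2q^2 - 4q = 0, so q = 2. min AVC = 29.
For P < $29 the firm produces nothing.

$29 per unit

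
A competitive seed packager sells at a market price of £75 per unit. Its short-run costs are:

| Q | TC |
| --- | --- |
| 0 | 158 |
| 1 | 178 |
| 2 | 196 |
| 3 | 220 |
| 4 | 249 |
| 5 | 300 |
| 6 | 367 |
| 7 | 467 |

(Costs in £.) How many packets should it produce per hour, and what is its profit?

Q = 6; profit = £83

Compute π = P·Q − TC at each output: Q=0: -158; Q=1: -103; Q=2: -46; Q=3: 5; Q=4: 51; Q=5: 75; Q=6: 83; Q=7: 58.
Profit is maximized at Q = 6. AVC there is 209/6 = £34.83 ≤ P, so producing beats shutting down (which would give -£158).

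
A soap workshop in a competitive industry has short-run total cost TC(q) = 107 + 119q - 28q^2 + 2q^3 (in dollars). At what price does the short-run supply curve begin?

$21 per unit

The firm shuts down when price falls below the minimum of average variable cost. AVC = VC/q = 119 - 28q + 2q^2.
At the minimum of AVC, MC = AVC. MC = 119 - 56q + 6q^2; setting MC = AVC gives 4q^2 - 28q = 0, so q = 7. min AVC = 21.
So the shutdown price is $21.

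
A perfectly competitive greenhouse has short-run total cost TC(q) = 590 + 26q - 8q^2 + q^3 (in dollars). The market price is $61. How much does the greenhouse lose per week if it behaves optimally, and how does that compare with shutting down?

AVC = 26 - 8q + q^2 has its minimum $10 at q = 4; price $61 clears that bar, so the firm operates.
With MC = 26 - 16q + 3q^2, P = MC on the upward-sloping part at q* = 7.
TR = 61·7 = 427. TC = 590 + 133 = 723. Profit = 427 − 723 = -$296.
That loss of $296 beats the $590 the firm would lose by shutting down; producing recovers $294 of fixed cost.

Profit = -$296 at q = 7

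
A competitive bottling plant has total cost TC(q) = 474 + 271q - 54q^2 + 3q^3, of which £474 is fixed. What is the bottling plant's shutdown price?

£28 per unit

Short-run supply begins at min AVC. From VC = 271q - 54q^2 + 3q^3, AVC = 271 - 54q + 3q^2.
dAVC/dq = -54 + 6q = 0 gives q = 9. min AVC = 271 - 54·9 + 3·9^2 = 28.
For P < £28 the firm produces nothing.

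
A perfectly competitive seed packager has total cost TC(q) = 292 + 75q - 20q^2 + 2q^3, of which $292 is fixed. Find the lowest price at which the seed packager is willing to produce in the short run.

The shutdown price is the minimum of AVC. VC = 75q - 20q^2 + 2q^3, so AVC = 75 - 20q + 2q^2.
dAVC/dq = -20 + 4q = 0 gives q = 5. min AVC = 75 - 20·5 + 2·5^2 = 25.
For P < $25 the firm produces nothing.

$25 per unit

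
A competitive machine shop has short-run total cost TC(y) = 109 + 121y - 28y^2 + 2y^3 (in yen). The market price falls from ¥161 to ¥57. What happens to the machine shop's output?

Output falls from 10 to 8

AVC = 121 - 28y + 2y^2, minimized at y = 7 where min AVC = ¥23. MC = 121 - 56y + 6y^2.
With P = ¥161 above the shutdown price, P = MC gives y = 10.
At P = ¥57 ≥ min AVC, set P = MC: y = 8. The firm stays open but cuts output.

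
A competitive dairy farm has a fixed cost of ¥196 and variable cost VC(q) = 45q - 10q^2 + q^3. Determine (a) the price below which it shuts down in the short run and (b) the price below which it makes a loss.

Shutdown price = ¥20; break-even price = ¥52

AVC = 45 - 10q + q^2; minimized at q = 5, giving min AVC = ¥20. That is the shutdown price.
ATC = 196/q + 45 - 10q + q^2. Setting dATC/dq = −196/q^2 − 10 + 2q = 0 gives q = 7 (since 2·7^3 − 10·7^2 = 196).
min ATC = 196/7 + 45 − 10·7 + 7^2 = ¥52. That is the break-even price.
For ¥20 ≤ P < ¥52 the firm produces at a loss; below ¥20 it shuts down.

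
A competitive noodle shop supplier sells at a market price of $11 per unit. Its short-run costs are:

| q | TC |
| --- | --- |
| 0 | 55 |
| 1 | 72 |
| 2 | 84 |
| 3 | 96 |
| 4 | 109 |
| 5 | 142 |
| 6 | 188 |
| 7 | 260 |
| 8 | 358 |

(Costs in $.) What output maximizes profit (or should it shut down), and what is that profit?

q = 0 (shut down); profit = -$55

Profit at each row (π = 11q − TC): q=0: -55; q=1: -61; q=2: -62; q=3: -63; q=4: -65; q=5: -87; q=6: -122; q=7: -183; q=8: -270.
Profit is highest at q = 0. Equivalently, the lowest AVC in the table is 54/4 ≈ $13.50 at q = 4, and P = $11 falls below it — price never covers variable cost, so the firm shuts down and loses only its fixed cost.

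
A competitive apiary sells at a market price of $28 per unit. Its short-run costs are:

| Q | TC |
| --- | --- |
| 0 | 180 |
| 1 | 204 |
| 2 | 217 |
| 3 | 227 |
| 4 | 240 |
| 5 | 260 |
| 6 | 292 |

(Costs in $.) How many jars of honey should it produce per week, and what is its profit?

Profit at each row (π = 28Q − TC): Q=0: -180; Q=1: -176; Q=2: -161; Q=3: -143; Q=4: -128; Q=5: -120; Q=6: -124.
Profit is maximized at Q = 5. AVC there is 80/5 = $16 ≤ P, so producing beats shutting down (which would give -$180).

Q = 5; profit = -$120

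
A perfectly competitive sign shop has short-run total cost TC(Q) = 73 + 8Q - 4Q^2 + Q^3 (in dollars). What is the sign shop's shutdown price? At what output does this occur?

$4 per unit, at Q = 2

Short-run supply begins at min AVC. From VC = 8Q - 4Q^2 + Q^3, AVC = 8 - 4Q + Q^2.
At the minimum of AVC, MC = AVC. MC = 8 - 8Q + 3Q^2; setting MC = AVC gives 2Q^2 - 4Q = 0, so Q = 2. min AVC = 4.
The firm shuts down for any P below $4.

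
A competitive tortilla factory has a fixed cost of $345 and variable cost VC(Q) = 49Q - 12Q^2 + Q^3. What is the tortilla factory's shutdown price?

Short-run supply begins at min AVC. From VC = 49Q - 12Q^2 + Q^3, AVC = 49 - 12Q + Q^2.
dAVC/dQ = -12 + 2Q = 0 gives Q = 6. min AVC = 49 - 12·6 + 6^2 = 13.
For P < $13 the firm produces nothing.

$13 per unit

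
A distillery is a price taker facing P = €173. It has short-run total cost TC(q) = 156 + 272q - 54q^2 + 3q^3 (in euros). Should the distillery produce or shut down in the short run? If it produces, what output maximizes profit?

From TC, MC = TC'(q) = 272 - 108q + 9q^2 and AVC = VC/q = 272 - 54q + 3q^2.
The AVC parabola has its vertex at q = 54/6 = 9, where AVC = 272 - 54·9 + 3·9^2 = €29.
Because €173 ≥ €29, revenue can cover variable cost; the firm operates.
P = MC gives 99 - 108q + 9q^2 = 0, with roots 1 and 11. Take the larger (rising MC): q* = 11.
Check: AVC at q = 11 is €41 ≤ P, so revenue covers variable cost.
Profit = P·q − TC = 173·11 − 607 = €1296.

Produce at q = 11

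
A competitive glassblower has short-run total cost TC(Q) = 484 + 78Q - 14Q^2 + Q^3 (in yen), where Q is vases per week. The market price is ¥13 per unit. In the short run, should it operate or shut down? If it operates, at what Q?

From TC, MC = TC'(Q) = 78 - 28Q + 3Q^2 and AVC = VC/Q = 78 - 14Q + Q^2.
AVC hits its minimum where MC = AVC, at Q = 7, giving min AVC = 78 - 14·7 + 7^2 = ¥29.
With P < min AVC (¥13 < ¥29), every unit sold adds to the loss.
Best response: produce nothing and absorb the ¥484 fixed cost.

Shut down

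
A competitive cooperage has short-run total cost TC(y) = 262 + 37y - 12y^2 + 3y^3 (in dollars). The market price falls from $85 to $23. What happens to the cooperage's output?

MC = 37 - 24y + 9y^2; the shutdown threshold is min AVC = $25 (at y = 2).
At P = $85 ≥ min AVC, set P = MC on the rising branch: y = 4.
At P = $23 < min AVC = $25, price no longer covers variable cost at any output, so the firm shuts down: y = 0.

Output falls from 4 to 0 (the firm shuts down)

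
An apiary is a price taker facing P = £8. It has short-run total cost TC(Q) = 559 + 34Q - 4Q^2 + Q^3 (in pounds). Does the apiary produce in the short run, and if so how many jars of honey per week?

Shut down

From TC, MC = TC'(Q) = 34 - 8Q + 3Q^2 and AVC = VC/Q = 34 - 4Q + Q^2.
AVC is minimized where dAVC/dQ = -4 + 2Q = 0, at Q = 2; min AVC = 34 - 4·2 + 2^2 = £30.
With P < min AVC (£8 < £30), every unit sold adds to the loss.
Shutting down limits the loss to fixed cost, £559.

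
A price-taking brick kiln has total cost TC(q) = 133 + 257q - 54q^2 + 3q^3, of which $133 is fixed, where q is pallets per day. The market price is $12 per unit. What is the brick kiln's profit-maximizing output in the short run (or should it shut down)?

Strip out fixed cost: VC = 257q - 54q^2 + 3q^3. Then AVC = 257 - 54q + 3q^2 and MC = 257 - 108q + 9q^2.
AVC is minimized where dAVC/dq = -54 + 6q = 0, at q = 9; min AVC = 257 - 54·9 + 3·9^2 = $14.
With P < min AVC ($12 < $14), every unit sold adds to the loss.
Shutting down limits the loss to fixed cost, $133.

Shut down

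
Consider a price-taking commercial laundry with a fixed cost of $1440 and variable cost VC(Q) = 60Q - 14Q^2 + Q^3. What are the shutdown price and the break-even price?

Shutdown price = $11; break-even price = $156

AVC = 60 - 14Q + Q^2; minimized at Q = 7, giving min AVC = $11. That is the shutdown price.
ATC = 1440/Q + 60 - 14Q + Q^2. Setting dATC/dQ = −1440/Q^2 − 14 + 2Q = 0 gives Q = 12 (since 2·12^3 − 14·12^2 = 1440).
min ATC = 1440/12 + 60 − 14·12 + 12^2 = $156. That is the break-even price.
Between these two prices the firm operates at a loss; above $156 it earns a profit.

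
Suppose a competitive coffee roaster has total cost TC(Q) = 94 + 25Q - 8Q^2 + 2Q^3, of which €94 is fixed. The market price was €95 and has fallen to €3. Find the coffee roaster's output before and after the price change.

MC = 25 - 16Q + 6Q^2; the shutdown threshold is min AVC = €17 (at Q = 2).
With P = €95 above the shutdown price, P = MC gives Q = 5.
At P = €3 < min AVC = €17, price no longer covers variable cost at any output, so the firm shuts down: Q = 0.

Output falls from 5 to 0 (the firm shuts down)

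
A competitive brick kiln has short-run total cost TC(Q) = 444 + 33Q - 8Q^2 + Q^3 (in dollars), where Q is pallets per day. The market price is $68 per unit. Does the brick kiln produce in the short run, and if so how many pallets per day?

Variable cost is VC = 33Q - 8Q^2 + Q^3, so AVC = VC/Q = 33 - 8Q + Q^2 and MC = dTC/dQ = 33 - 16Q + 3Q^2.
AVC is minimized where dAVC/dQ = -8 + 2Q = 0, at Q = 4; min AVC = 33 - 8·4 + 4^2 = $17.
Because $68 ≥ $17, revenue can cover variable cost; the firm operates.
Solving P = MC: -35 - 16Q + 3Q^2 = 0 ⇒ Q = -5/3 or 7. On the upward-sloping branch, Q* = 7.
Check: AVC at Q = 7 is $26 ≤ P, so revenue covers variable cost.
Profit = P·Q − TC = 68·7 − 626 = -$150, a loss, but smaller than the $444 fixed cost the firm would lose by shutting down.

Produce at Q = 7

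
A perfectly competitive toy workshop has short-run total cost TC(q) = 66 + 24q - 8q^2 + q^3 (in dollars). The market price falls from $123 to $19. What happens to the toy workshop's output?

MC = 24 - 16q + 3q^2; the shutdown threshold is min AVC = $8 (at q = 4).
At P = $123 ≥ min AVC, set P = MC on the rising branch: q = 9.
At P = $19 ≥ min AVC, set P = MC: q = 5. The firm stays open but cuts output.

Output falls from 9 to 5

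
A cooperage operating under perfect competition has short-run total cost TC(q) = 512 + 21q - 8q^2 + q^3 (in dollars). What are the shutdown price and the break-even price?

Shutdown price = $5; break-even price = $85

AVC = 21 - 8q + q^2; minimized at q = 4, giving min AVC = $5. That is the shutdown price.
ATC = 512/q + 21 - 8q + q^2. Setting dATC/dq = −512/q^2 − 8 + 2q = 0 gives q = 8 (since 2·8^3 − 8·8^2 = 512).
min ATC = 512/8 + 21 − 8·8 + 8^2 = $85. That is the break-even price.
For $5 ≤ P < $85 the firm produces at a loss; below $5 it shuts down.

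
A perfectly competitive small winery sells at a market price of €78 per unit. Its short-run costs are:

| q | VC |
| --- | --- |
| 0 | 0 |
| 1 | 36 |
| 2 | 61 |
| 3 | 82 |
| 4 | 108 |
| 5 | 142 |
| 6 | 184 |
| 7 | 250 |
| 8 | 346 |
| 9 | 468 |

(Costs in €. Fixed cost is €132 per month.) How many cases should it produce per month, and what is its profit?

Profit at each row (π = 78q − TC): q=0: -132; q=1: -90; q=2: -37; q=3: 20; q=4: 72; q=5: 116; q=6: 152; q=7: 164; q=8: 146; q=9: 102.
Profit is maximized at q = 7. AVC there is 250/7 = €35.71 ≤ P, so producing beats shutting down (which would give -€132).

q = 7; profit = €164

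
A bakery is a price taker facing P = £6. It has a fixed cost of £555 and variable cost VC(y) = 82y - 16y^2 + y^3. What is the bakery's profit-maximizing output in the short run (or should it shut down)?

Shut down

Variable cost is VC = 82y - 16y^2 + y^3, so AVC = VC/y = 82 - 16y + y^2 and MC = dTC/dy = 82 - 32y + 3y^2.
AVC hits its minimum where MC = AVC, at y = 8, giving min AVC = 82 - 16·8 + 8^2 = £18.
P = £6 lies below min AVC = £18; no output level covers variable cost.
Shutting down limits the loss to fixed cost, £555.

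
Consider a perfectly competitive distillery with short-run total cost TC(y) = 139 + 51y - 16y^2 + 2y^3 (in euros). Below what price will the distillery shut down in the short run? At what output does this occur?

Short-run supply begins at min AVC. From VC = 51y - 16y^2 + 2y^3, AVC = 51 - 16y + 2y^2.
At the minimum of AVC, MC = AVC. MC = 51 - 32y + 6y^2; setting MC = AVC gives 4y^2 - 16y = 0, so y = 4. min AVC = 19.
So the shutdown price is €19.

€19 per unit, at y = 4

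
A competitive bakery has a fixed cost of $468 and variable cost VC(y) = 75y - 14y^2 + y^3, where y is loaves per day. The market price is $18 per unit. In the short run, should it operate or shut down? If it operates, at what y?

Variable cost is VC = 75y - 14y^2 + y^3, so AVC = VC/y = 75 - 14y + y^2 and MC = dTC/dy = 75 - 28y + 3y^2.
AVC is minimized where dAVC/dy = -14 + 2y = 0, at y = 7; min AVC = 75 - 14·7 + 7^2 = $26.
P = $18 lies below min AVC = $26; no output level covers variable cost.
Shutting down limits the loss to fixed cost, $468.

Shut down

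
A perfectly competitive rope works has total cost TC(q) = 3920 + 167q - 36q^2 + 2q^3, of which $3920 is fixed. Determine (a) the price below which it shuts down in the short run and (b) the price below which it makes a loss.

Shutdown price = min AVC. AVC = 167 - 36q + 2q^2, with vertex at q = 9 and minimum $5.
ATC = 3920/q + 167 - 36q + 2q^2. Setting dATC/dq = −3920/q^2 − 36 + 4q = 0 gives q = 14 (since 4·14^3 − 36·14^2 = 3920).
min ATC = 3920/14 + 167 − 36·14 + 2·14^2 = $335. That is the break-even price.
Between these two prices the firm operates at a loss; above $335 it earns a profit.

Shutdown price = $5; break-even price = $335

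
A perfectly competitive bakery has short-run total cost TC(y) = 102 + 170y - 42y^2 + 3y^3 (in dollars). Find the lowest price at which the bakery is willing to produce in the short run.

$23 per unit

The shutdown price is the minimum of AVC. VC = 170y - 42y^2 + 3y^3, so AVC = 170 - 42y + 3y^2.
At the minimum of AVC, MC = AVC. MC = 170 - 84y + 9y^2; setting MC = AVC gives 6y^2 - 42y = 0, so y = 7. min AVC = 23.
So the shutdown price is $23.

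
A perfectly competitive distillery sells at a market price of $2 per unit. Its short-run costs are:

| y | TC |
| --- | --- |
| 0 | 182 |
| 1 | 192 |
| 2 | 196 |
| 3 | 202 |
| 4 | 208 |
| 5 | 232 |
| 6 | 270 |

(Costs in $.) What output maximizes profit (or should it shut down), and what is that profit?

y = 0 (shut down); profit = -$182

Profit at each row (π = 2y − TC): y=0: -182; y=1: -190; y=2: -192; y=3: -196; y=4: -200; y=5: -222; y=6: -258.
Profit is highest at y = 0. Equivalently, the lowest AVC in the table is 26/4 ≈ $6.50 at y = 4, and P = $2 falls below it — price never covers variable cost, so the firm shuts down and loses only its fixed cost.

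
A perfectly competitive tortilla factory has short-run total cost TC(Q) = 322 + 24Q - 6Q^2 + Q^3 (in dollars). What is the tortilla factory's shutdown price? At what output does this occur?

$15 per unit, at Q = 3

The firm shuts down when price falls below the minimum of average variable cost. AVC = VC/Q = 24 - 6Q + Q^2.
dAVC/dQ = -6 + 2Q = 0 gives Q = 3. min AVC = 24 - 6·3 + 3^2 = 15.
So the shutdown price is $15.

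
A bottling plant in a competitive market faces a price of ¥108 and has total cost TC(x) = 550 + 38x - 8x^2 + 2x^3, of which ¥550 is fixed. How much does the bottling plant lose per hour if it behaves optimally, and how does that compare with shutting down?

AVC = 38 - 8x + 2x^2 has its minimum ¥30 at x = 2; price ¥108 clears that bar, so the firm operates.
MC = 38 - 16x + 6x^2. Setting P = MC and taking the root on the rising branch gives x* = 5.
TR = 108·5 = 540. TC = 550 + 240 = 790. Profit = 540 − 790 = -¥250.
By producing, the firm covers all variable cost plus ¥300 of fixed cost; shutting down would lose the full ¥550.

Profit = -¥250 at x = 5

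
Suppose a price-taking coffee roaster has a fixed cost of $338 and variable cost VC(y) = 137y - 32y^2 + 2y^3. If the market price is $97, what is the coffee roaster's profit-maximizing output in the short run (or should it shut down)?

Produce at y = 10

From TC, MC = TC'(y) = 137 - 64y + 6y^2 and AVC = VC/y = 137 - 32y + 2y^2.
AVC hits its minimum where MC = AVC, at y = 8, giving min AVC = 137 - 32·8 + 2·8^2 = $9.
Because $97 ≥ $9, revenue can cover variable cost; the firm operates.
P = MC gives 40 - 64y + 6y^2 = 0, with roots 2/3 and 10. Take the larger (rising MC): y* = 10.
Check: AVC at y = 10 is $17 ≤ P, so revenue covers variable cost.
Profit = P·y − TC = 97·10 − 508 = $462.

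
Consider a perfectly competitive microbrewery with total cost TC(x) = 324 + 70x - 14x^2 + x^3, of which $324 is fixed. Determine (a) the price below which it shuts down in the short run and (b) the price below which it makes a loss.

Shutdown price = min AVC. AVC = 70 - 14x + x^2, with vertex at x = 7 and minimum $21.
ATC = 324/x + 70 - 14x + x^2. Setting dATC/dx = −324/x^2 − 14 + 2x = 0 gives x = 9 (since 2·9^3 − 14·9^2 = 324).
min ATC = 324/9 + 70 − 14·9 + 9^2 = $61. That is the break-even price.
Between these two prices the firm operates at a loss; above $61 it earns a profit.

Shutdown price = $21; break-even price = $61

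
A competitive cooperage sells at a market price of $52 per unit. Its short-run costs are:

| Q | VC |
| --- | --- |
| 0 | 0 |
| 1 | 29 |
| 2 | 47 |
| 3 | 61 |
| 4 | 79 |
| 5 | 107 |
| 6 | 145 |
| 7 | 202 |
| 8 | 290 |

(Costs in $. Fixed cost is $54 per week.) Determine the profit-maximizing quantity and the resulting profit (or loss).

Q = 6; profit = $113

Tabulate TR − TC: Q=0: -54; Q=1: -31; Q=2: 3; Q=3: 41; Q=4: 75; Q=5: 99; Q=6: 113; Q=7: 108; Q=8: 72.
Profit is maximized at Q = 6. AVC there is 145/6 = $24.17 ≤ P, so producing beats shutting down (which would give -$54).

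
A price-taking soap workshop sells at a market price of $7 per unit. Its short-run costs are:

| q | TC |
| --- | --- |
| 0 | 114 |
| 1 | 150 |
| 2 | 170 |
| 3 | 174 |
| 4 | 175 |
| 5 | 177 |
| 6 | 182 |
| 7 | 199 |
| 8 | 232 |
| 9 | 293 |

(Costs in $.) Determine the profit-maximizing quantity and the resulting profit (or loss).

q = 0 (shut down); profit = -$114

Profit at each row (π = 7q − TC): q=0: -114; q=1: -143; q=2: -156; q=3: -153; q=4: -147; q=5: -142; q=6: -140; q=7: -150; q=8: -176; q=9: -230.
Profit is highest at q = 0. Equivalently, the lowest AVC in the table is 68/6 ≈ $11.33 at q = 6, and P = $7 falls below it — price never covers variable cost, so the firm shuts down and loses only its fixed cost.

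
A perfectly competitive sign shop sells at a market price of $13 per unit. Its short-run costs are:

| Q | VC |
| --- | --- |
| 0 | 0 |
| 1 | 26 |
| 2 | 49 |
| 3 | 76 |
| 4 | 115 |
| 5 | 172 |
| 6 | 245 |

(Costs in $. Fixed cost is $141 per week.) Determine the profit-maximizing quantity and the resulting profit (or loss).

Q = 0 (shut down); profit = -$141

Tabulate TR − TC: Q=0: -141; Q=1: -154; Q=2: -164; Q=3: -178; Q=4: -204; Q=5: -248; Q=6: -308.
Profit is highest at Q = 0. Equivalently, the lowest AVC in the table is 49/2 ≈ $24.50 at Q = 2, and P = $13 falls below it — price never covers variable cost, so the firm shuts down and loses only its fixed cost.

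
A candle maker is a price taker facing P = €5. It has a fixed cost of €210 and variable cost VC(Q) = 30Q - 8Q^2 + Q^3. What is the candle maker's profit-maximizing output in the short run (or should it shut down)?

Shut down

Strip out fixed cost: VC = 30Q - 8Q^2 + Q^3. Then AVC = 30 - 8Q + Q^2 and MC = 30 - 16Q + 3Q^2.
The AVC parabola has its vertex at Q = 8/2 = 4, where AVC = 30 - 8·4 + 4^2 = €14.
With P < min AVC (€5 < €14), every unit sold adds to the loss.
Best response: produce nothing and absorb the €210 fixed cost.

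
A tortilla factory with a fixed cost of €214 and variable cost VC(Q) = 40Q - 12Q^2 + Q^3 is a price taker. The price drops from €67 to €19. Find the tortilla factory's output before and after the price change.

AVC = 40 - 12Q + Q^2, minimized at Q = 6 where min AVC = €4. MC = 40 - 24Q + 3Q^2.
With P = €67 above the shutdown price, P = MC gives Q = 9.
At P = €19 ≥ min AVC, set P = MC: Q = 7. The firm stays open but cuts output.

Output falls from 9 to 7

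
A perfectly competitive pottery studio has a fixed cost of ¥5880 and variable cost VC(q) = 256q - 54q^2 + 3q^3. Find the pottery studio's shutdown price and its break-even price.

AVC = 256 - 54q + 3q^2; minimized at q = 9, giving min AVC = ¥13. That is the shutdown price.
ATC = 5880/q + 256 - 54q + 3q^2. Setting dATC/dq = −5880/q^2 − 54 + 6q = 0 gives q = 14 (since 6·14^3 − 54·14^2 = 5880).
min ATC = 5880/14 + 256 − 54·14 + 3·14^2 = ¥508. That is the break-even price.
Between these two prices the firm operates at a loss; above ¥508 it earns a profit.

Shutdown price = ¥13; break-even price = ¥508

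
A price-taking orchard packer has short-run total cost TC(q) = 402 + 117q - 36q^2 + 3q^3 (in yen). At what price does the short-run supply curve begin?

¥9 per unit

Short-run supply begins at min AVC. From VC = 117q - 36q^2 + 3q^3, AVC = 117 - 36q + 3q^2.
dAVC/dq = -36 + 6q = 0 gives q = 6. min AVC = 117 - 36·6 + 3·6^2 = 9.
For P < ¥9 the firm produces nothing.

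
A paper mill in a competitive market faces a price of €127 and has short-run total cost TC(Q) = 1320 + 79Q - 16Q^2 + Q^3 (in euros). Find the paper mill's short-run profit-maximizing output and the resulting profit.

AVC = 79 - 16Q + Q^2; min AVC = €15 at Q = 8. Since P = €127 ≥ min AVC, the firm produces.
With MC = 79 - 32Q + 3Q^2, P = MC on the upward-sloping part at Q* = 12.
TR = 127·12 = 1524. TC = 1320 + 372 = 1692. Profit = 1524 − 1692 = -€168.
Shutting down would mean losing the fixed cost of €1320, so operating at a loss of €168 is better by €1152.

Profit = -€168 at Q = 12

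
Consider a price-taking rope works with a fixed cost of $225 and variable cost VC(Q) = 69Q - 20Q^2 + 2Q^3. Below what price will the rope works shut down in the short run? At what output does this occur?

$19 per unit, at Q = 5

Short-run supply begins at min AVC. From VC = 69Q - 20Q^2 + 2Q^3, AVC = 69 - 20Q + 2Q^2.
dAVC/dQ = -20 + 4Q = 0 gives Q = 5. min AVC = 69 - 20·5 + 2·5^2 = 19.
For P < $19 the firm produces nothing.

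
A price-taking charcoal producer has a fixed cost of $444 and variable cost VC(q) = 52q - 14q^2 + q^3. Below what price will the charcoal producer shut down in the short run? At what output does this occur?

The firm shuts down when price falls below the minimum of average variable cost. AVC = VC/q = 52 - 14q + q^2.
At the minimum of AVC, MC = AVC. MC = 52 - 28q + 3q^2; setting MC = AVC gives 2q^2 - 14q = 0, so q = 7. min AVC = 3.
For P < $3 the firm produces nothing.

$3 per unit, at q = 7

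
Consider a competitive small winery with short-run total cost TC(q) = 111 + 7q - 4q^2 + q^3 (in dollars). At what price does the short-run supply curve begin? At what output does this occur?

The shutdown price is the minimum of AVC. VC = 7q - 4q^2 + q^3, so AVC = 7 - 4q + q^2.
At the minimum of AVC, MC = AVC. MC = 7 - 8q + 3q^2; setting MC = AVC gives 2q^2 - 4q = 0, so q = 2. min AVC = 3.
So the shutdown price is $3.

$3 per unit, at q = 2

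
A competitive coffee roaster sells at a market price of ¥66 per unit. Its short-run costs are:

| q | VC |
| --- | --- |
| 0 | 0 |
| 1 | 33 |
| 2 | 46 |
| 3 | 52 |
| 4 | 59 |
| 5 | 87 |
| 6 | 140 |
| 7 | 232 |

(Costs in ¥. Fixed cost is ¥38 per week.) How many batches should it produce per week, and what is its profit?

q = 6; profit = ¥218

Profit at each row (π = 66q − TC): q=0: -38; q=1: -5; q=2: 48; q=3: 108; q=4: 167; q=5: 205; q=6: 218; q=7: 192.
Profit is maximized at q = 6. AVC there is 140/6 = ¥23.33 ≤ P, so producing beats shutting down (which would give -¥38).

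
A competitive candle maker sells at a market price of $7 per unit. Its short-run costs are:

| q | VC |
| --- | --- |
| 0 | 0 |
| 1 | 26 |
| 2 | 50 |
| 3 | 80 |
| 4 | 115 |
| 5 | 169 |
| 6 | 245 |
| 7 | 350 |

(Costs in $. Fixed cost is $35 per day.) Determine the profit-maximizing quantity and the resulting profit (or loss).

q = 0 (shut down); profit = -$35

Compute π = P·q − TC at each output: q=0: -35; q=1: -54; q=2: -71; q=3: -94; q=4: -122; q=5: -169; q=6: -238; q=7: -336.
Profit is highest at q = 0. Equivalently, the lowest AVC in the table is 50/2 ≈ $25 at q = 2, and P = $7 falls below it — price never covers variable cost, so the firm shuts down and loses only its fixed cost.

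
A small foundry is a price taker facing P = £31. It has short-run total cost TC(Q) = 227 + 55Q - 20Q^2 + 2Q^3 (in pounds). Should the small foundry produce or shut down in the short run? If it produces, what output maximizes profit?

Produce at Q = 6

Strip out fixed cost: VC = 55Q - 20Q^2 + 2Q^3. Then AVC = 55 - 20Q + 2Q^2 and MC = 55 - 40Q + 6Q^2.
AVC is minimized where dAVC/dQ = -20 + 4Q = 0, at Q = 5; min AVC = 55 - 20·5 + 2·5^2 = £5.
P = £31 exceeds min AVC = £5, so the firm stays open.
P = MC gives 24 - 40Q + 6Q^2 = 0, with roots 2/3 and 6. Take the larger (rising MC): Q* = 6.
Check: AVC at Q = 6 is £7 ≤ P, so revenue covers variable cost.
Profit = P·Q − TC = 31·6 − 269 = -£83, a loss, but smaller than the £227 fixed cost the firm would lose by shutting down.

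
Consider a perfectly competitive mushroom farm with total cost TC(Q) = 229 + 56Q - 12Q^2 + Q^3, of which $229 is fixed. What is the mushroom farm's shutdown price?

$20 per unit

Short-run supply begins at min AVC. From VC = 56Q - 12Q^2 + Q^3, AVC = 56 - 12Q + Q^2.
dAVC/dQ = -12 + 2Q = 0 gives Q = 6. min AVC = 56 - 12·6 + 6^2 = 20.
For P < $20 the firm produces nothing.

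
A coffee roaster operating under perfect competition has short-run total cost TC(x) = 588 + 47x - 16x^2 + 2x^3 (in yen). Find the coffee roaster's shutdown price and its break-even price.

Shutdown price = ¥15; break-even price = ¥117

Shutdown price = min AVC. AVC = 47 - 16x + 2x^2, with vertex at x = 4 and minimum ¥15.
ATC = 588/x + 47 - 16x + 2x^2. Setting dATC/dx = −588/x^2 − 16 + 4x = 0 gives x = 7 (since 4·7^3 − 16·7^2 = 588).
min ATC = 588/7 + 47 − 16·7 + 2·7^2 = ¥117. That is the break-even price.
Between these two prices the firm operates at a loss; above ¥117 it earns a profit.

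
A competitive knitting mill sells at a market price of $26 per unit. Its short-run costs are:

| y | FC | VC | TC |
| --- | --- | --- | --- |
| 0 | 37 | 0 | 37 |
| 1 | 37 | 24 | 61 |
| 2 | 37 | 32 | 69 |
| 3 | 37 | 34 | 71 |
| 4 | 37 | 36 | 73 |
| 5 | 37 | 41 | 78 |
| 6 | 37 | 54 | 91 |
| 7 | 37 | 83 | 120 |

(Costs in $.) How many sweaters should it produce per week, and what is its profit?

y = 6; profit = $65

Profit at each row (π = 26y − TC): y=0: -37; y=1: -35; y=2: -17; y=3: 7; y=4: 31; y=5: 52; y=6: 65; y=7: 62.
Profit is maximized at y = 6. AVC there is 54/6 = $9 ≤ P, so producing beats shutting down (which would give -$37).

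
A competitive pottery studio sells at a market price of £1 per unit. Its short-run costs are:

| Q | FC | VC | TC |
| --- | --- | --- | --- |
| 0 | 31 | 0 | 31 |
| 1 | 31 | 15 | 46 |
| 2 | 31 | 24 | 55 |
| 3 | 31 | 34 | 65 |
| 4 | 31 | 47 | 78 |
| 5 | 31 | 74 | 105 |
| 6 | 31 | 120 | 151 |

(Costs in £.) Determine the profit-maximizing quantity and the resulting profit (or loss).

Q = 0 (shut down); profit = -£31

Tabulate TR − TC: Q=0: -31; Q=1: -45; Q=2: -53; Q=3: -62; Q=4: -74; Q=5: -100; Q=6: -145.
Profit is highest at Q = 0. Equivalently, the lowest AVC in the table is 34/3 ≈ £11.33 at Q = 3, and P = £1 falls below it — price never covers variable cost, so the firm shuts down and loses only its fixed cost.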